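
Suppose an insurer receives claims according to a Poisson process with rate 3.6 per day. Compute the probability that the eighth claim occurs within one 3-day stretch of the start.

Over the interval, μ = 3.6 × 3 = 10.8 (a 3-day stretch = 3 days).
The eighth arrival falls in the interval iff at least 8 events occur there: P(S_8 ≤ t) = P(N ≥ 8) = 1 − P(N ≤ 7) ≈ 0.8434.

0.8434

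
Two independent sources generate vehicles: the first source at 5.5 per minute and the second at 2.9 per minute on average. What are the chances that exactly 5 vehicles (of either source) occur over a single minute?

0.0784

Independent Poisson processes superpose: combined rate λ = 5.5 + 2.9 = 8.4 per minute.
So μ = 8.4.
P(N = 5) = e^(−8.4) · 8.4^5/5! ≈ 0.0784.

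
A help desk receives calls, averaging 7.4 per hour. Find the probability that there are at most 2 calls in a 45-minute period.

Over the interval, μ = 7.4 × 0.75 = 5.55 (a 45-minute period = 0.75 hours).
P(N ≤ 2) = Σ_{j=0}^{2} e^(−μ) μ^j/j! ≈ 0.0853.

0.0853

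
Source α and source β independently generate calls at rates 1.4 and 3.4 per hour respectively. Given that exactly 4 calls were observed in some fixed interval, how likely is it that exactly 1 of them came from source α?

Given the total, each event is independently from source α with probability p = λ_α/(λ_α+λ_β) = 1.4/4.8 ≈ 0.2917.
So K ~ Binomial(4, 1.4/4.8): P(K = 1) = C(4,1) · (1.4/4.8)^1 · (3.4/4.8)^3 ≈ 0.4146.

0.4146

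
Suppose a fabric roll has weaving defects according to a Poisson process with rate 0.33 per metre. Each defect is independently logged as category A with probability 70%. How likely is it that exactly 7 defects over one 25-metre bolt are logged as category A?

0.1319

Thinning: the defects that are logged as category A themselves form a Poisson process with rate 0.7 × 0.33 = 0.231 per metre.
Over the interval, μ = 0.231 × 25 = 5.775 (a 25-metre bolt = 25 metres).
P(N = 7) = e^(−5.775) · 5.775^7/7! ≈ 0.1319.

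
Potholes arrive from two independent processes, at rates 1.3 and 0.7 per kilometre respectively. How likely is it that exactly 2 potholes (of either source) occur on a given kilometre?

Independent Poisson processes superpose: combined rate λ = 1.3 + 0.7 = 2 per kilometre.
So μ = 2.
P(N = 2) = e^(−2) · 2^2/2! ≈ 0.2707.

0.2707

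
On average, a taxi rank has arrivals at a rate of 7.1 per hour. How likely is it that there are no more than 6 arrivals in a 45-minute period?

0.7133

Over the interval, μ = 7.1 × 0.75 = 5.325 (a 45-minute period = 0.75 hours).
P(N ≤ 6) = Σ_{j=0}^{6} e^(−μ) μ^j/j! ≈ 0.7133.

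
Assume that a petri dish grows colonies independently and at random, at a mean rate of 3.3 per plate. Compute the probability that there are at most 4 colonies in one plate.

0.7626

With mean μ = 3.3 per plate,
P(N ≤ 4) = Σ_{j=0}^{4} e^(−μ) μ^j/j! ≈ 0.7626.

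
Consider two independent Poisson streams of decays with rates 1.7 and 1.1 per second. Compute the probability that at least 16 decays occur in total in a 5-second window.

Independent Poisson processes superpose: combined rate λ = 1.7 + 1.1 = 2.8 per second.
Over the interval, μ = 2.8 × 5 = 14 (a 5-second window = 5 seconds).
P(N ≥ 16) = 1 − P(N ≤ 15) ≈ 0.3306.

0.3306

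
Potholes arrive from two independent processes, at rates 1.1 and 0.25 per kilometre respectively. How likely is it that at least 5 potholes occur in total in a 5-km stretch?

Independent Poisson processes superpose: combined rate λ = 1.1 + 0.25 = 1.35 per kilometre.
Over the interval, μ = 1.35 × 5 = 6.75 (a 5-km stretch = 5 kilometres).
P(N ≥ 5) = 1 − P(N ≤ 4) ≈ 0.8030.

0.8030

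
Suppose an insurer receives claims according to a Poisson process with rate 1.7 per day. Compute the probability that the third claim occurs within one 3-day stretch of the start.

0.8835

Over the interval, μ = 1.7 × 3 = 5.1 (a 3-day stretch = 3 days).
The third arrival falls in the interval iff at least 3 events occur there: P(S_3 ≤ t) = P(N ≥ 3) = 1 − P(N ≤ 2) ≈ 0.8835.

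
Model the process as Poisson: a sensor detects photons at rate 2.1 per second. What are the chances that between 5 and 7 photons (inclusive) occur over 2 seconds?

Over the interval, μ = 2.1 × 2 = 4.2 (2 seconds).
P(5 ≤ N ≤ 7) = Σ_{j=5}^{7} e^(−4.2) · 4.2^j/j! ≈ 0.3462.

0.3462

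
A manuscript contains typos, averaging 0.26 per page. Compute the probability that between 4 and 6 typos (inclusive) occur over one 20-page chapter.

0.4943

Over the interval, μ = 0.26 × 20 = 5.2 (a 20-page chapter = 20 pages).
P(4 ≤ N ≤ 6) = Σ_{j=4}^{6} e^(−5.2) · 5.2^j/j! ≈ 0.4943.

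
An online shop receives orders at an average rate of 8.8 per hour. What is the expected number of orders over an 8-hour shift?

70.4

E[N] = λt = 8.8 × 8 = 70.4 (an 8-hour shift = 8 hours).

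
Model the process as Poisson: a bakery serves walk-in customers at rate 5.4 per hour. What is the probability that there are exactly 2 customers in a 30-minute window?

0.2450

Over the interval, μ = 5.4 × 0.5 = 2.7 (a 30-minute window = 0.5 hours).
P(N = 2) = e^(−μ) μ^2/2! = e^(−2.7) · 2.7^2/2 ≈ 0.2450.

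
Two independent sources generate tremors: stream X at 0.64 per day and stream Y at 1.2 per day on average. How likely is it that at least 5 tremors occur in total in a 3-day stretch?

Independent Poisson processes superpose: combined rate λ = 0.64 + 1.2 = 1.84 per day.
Over the interval, μ = 1.84 × 3 = 5.52 (a 3-day stretch = 3 days).
P(N ≥ 5) = 1 − P(N ≤ 4) ≈ 0.6456.

0.6456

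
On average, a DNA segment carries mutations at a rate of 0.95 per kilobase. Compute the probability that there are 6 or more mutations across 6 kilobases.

0.5050

Over the interval, μ = 0.95 × 6 = 5.7 (6 kilobases).
P(N ≥ 6) = 1 − P(N ≤ 5) = 1 − Σ_{j=0}^{5} e^(−μ) μ^j/j! ≈ 0.5050.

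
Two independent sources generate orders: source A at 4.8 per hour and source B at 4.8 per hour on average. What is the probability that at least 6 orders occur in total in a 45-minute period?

Independent Poisson processes superpose: combined rate λ = 4.8 + 4.8 = 9.6 per hour.
Over the interval, μ = 9.6 × 0.75 = 7.2 (a 45-minute period = 0.75 hours).
P(N ≥ 6) = 1 − P(N ≤ 5) ≈ 0.7241.

0.7241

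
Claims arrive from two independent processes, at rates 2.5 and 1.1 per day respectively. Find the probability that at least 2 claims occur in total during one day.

Independent Poisson processes superpose: combined rate λ = 2.5 + 1.1 = 3.6 per day.
So μ = 3.6.
P(N ≥ 2) = 1 − P(N ≤ 1) ≈ 0.8743.

0.8743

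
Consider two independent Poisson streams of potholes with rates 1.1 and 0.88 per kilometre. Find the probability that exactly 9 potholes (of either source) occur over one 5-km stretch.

0.1263

Independent Poisson processes superpose: combined rate λ = 1.1 + 0.88 = 1.98 per kilometre.
Over the interval, μ = 1.98 × 5 = 9.9 (a 5-km stretch = 5 kilometres).
P(N = 9) = e^(−9.9) · 9.9^9/9! ≈ 0.1263.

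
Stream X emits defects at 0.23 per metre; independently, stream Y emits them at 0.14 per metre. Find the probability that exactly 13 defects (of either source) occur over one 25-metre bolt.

Independent Poisson processes superpose: combined rate λ = 0.23 + 0.14 = 0.37 per metre.
Over the interval, μ = 0.37 × 25 = 9.25 (a 25-metre bolt = 25 metres).
P(N = 13) = e^(−9.25) · 9.25^13/13! ≈ 0.0560.

0.0560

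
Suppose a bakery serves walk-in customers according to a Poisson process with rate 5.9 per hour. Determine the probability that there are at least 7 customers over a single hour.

0.3776

With mean μ = 5.9 per hour,
P(N ≥ 7) = 1 − P(N ≤ 6) = 1 − Σ_{j=0}^{6} e^(−μ) μ^j/j! ≈ 0.3776.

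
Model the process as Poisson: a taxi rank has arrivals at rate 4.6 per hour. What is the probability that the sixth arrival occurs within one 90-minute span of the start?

0.6863

Over the interval, μ = 4.6 × 1.5 = 6.9 (a 90-minute span = 1.5 hours).
The sixth arrival falls in the interval iff at least 6 events occur there: P(S_6 ≤ t) = P(N ≥ 6) = 1 − P(N ≤ 5) ≈ 0.6863.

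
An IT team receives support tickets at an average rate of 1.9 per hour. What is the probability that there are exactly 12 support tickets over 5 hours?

Over the interval, μ = 1.9 × 5 = 9.5 (5 hours).
P(N = 12) = e^(−μ) μ^12/12! = e^(−9.5) · 9.5^12/479001600 ≈ 0.0844.

0.0844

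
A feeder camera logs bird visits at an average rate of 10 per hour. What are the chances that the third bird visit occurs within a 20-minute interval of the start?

0.6472

Over the interval, μ = 10 × 1/3 ≈ 3.33333 (a 20-minute interval = 1/3 hours).
The third arrival falls in the interval iff at least 3 events occur there: P(S_3 ≤ t) = P(N ≥ 3) = 1 − P(N ≤ 2) ≈ 0.6472.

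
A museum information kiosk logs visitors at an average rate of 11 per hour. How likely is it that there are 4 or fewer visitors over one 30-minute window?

Over the interval, μ = 11 × 0.5 = 5.5 (a 30-minute window = 0.5 hours).
P(N ≤ 4) = Σ_{j=0}^{4} e^(−μ) μ^j/j! ≈ 0.3575.

0.3575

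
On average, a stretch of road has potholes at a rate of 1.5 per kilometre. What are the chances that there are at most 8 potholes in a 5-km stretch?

Over the interval, μ = 1.5 × 5 = 7.5 (a 5-km stretch = 5 kilometres).
P(N ≤ 8) = Σ_{j=0}^{8} e^(−μ) μ^j/j! ≈ 0.6620.

0.6620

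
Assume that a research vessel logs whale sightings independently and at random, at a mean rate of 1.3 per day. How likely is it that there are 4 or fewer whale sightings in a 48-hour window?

Over the interval, μ = 1.3 × 2 = 2.6 (a 48-hour window = 2 days).
P(N ≤ 4) = Σ_{j=0}^{4} e^(−μ) μ^j/j! ≈ 0.8774.

0.8774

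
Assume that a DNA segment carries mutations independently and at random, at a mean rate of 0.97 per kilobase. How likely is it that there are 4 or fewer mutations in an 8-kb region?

Over the interval, μ = 0.97 × 8 = 7.76 (an 8-kb region = 8 kilobases).
P(N ≤ 4) = Σ_{j=0}^{4} e^(−μ) μ^j/j! ≈ 0.1142.

0.1142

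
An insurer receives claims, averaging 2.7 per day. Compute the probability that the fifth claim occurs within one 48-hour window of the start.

Over the interval, μ = 2.7 × 2 = 5.4 (a 48-hour window = 2 days).
The fifth arrival falls in the interval iff at least 5 events occur there: P(S_5 ≤ t) = P(N ≥ 5) = 1 − P(N ≤ 4) ≈ 0.6267.

0.6267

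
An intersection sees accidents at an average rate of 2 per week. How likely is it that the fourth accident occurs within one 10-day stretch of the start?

Over the interval, μ = 2 × 10/7 ≈ 2.85714 (a 10-day stretch = 10/7 weeks).
The fourth arrival falls in the interval iff at least 4 events occur there: P(S_4 ≤ t) = P(N ≥ 4) = 1 − P(N ≤ 3) ≈ 0.3208.

0.3208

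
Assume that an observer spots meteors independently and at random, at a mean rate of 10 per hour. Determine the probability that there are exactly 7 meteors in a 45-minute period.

0.1465

Over the interval, μ = 10 × 0.75 = 7.5 (a 45-minute period = 0.75 hours).
P(N = 7) = e^(−μ) μ^7/7! = e^(−7.5) · 7.5^7/5040 ≈ 0.1465.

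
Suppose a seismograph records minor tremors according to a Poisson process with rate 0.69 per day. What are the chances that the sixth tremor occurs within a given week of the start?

0.3542

Over the interval, μ = 0.69 × 7 = 4.83 (a week = 7 days).
The sixth arrival falls in the interval iff at least 6 events occur there: P(S_6 ≤ t) = P(N ≥ 6) = 1 − P(N ≤ 5) ≈ 0.3542.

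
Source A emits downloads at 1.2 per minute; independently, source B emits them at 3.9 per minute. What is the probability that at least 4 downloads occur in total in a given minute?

Independent Poisson processes superpose: combined rate λ = 1.2 + 3.9 = 5.1 per minute.
So μ = 5.1.
P(N ≥ 4) = 1 − P(N ≤ 3) ≈ 0.7487.

0.7487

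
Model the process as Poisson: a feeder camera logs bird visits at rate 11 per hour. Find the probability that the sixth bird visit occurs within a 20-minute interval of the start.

Over the interval, μ = 11 × 1/3 ≈ 3.66667 (a 20-minute interval = 1/3 hours).
The sixth arrival falls in the interval iff at least 6 events occur there: P(S_6 ≤ t) = P(N ≥ 6) = 1 − P(N ≤ 5) ≈ 0.1652.

0.1652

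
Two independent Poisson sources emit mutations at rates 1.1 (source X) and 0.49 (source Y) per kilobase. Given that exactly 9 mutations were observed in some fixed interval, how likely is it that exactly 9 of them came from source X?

Given the total, each event is independently from source X with probability p = λ_X/(λ_X+λ_Y) = 1.1/1.59 ≈ 0.6918.
So K ~ Binomial(9, 1.1/1.59): P(K = 9) = C(9,9) · (1.1/1.59)^9 · (0.49/1.59)^0 ≈ 0.0363.

0.0363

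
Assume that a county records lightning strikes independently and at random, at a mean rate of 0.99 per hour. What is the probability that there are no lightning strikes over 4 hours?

Over the interval, μ = 0.99 × 4 = 3.96 (4 hours).
P(N = 0) = e^(−μ) μ^0/0! = e^(−3.96) · 3.96^0/1 ≈ 0.0191.

0.0191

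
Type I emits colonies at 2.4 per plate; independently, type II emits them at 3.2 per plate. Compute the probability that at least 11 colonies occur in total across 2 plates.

Independent Poisson processes superpose: combined rate λ = 2.4 + 3.2 = 5.6 per plate.
Over the interval, μ = 5.6 × 2 = 11.2 (2 plates).
P(N ≥ 11) = 1 − P(N ≤ 10) ≈ 0.5638.

0.5638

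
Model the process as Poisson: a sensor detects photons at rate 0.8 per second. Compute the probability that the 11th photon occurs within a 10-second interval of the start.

Over the interval, μ = 0.8 × 10 = 8 (a 10-second interval = 10 seconds).
The 11th arrival falls in the interval iff at least 11 events occur there: P(S_11 ≤ t) = P(N ≥ 11) = 1 − P(N ≤ 10) ≈ 0.1841.

0.1841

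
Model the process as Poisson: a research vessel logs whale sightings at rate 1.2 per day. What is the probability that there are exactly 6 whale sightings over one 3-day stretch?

0.0826

Over the interval, μ = 1.2 × 3 = 3.6 (a 3-day stretch = 3 days).
P(N = 6) = e^(−μ) μ^6/6! = e^(−3.6) · 3.6^6/720 ≈ 0.0826.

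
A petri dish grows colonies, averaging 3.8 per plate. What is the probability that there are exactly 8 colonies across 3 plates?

0.0792

Over the interval, μ = 3.8 × 3 = 11.4 (3 plates).
P(N = 8) = e^(−μ) μ^8/8! = e^(−11.4) · 11.4^8/40320 ≈ 0.0792.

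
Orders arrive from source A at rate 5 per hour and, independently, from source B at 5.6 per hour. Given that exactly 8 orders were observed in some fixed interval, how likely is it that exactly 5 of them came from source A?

0.1928

Given the total, each event is independently from source A with probability p = λ_A/(λ_A+λ_B) = 5/10.6 ≈ 0.4717.
So K ~ Binomial(8, 5/10.6): P(K = 5) = C(8,5) · (5/10.6)^5 · (5.6/10.6)^3 ≈ 0.1928.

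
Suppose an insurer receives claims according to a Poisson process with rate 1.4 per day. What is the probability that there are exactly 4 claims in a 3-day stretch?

Over the interval, μ = 1.4 × 3 = 4.2 (a 3-day stretch = 3 days).
P(N = 4) = e^(−μ) μ^4/4! = e^(−4.2) · 4.2^4/24 ≈ 0.1944.

0.1944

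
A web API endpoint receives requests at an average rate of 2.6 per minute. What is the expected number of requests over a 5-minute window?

13

E[N] = λt = 2.6 × 5 = 13 (a 5-minute window = 5 minutes).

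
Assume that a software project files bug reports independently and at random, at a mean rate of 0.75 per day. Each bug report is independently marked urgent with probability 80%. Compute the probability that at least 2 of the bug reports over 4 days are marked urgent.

Thinning: the bug reports that are marked urgent themselves form a Poisson process with rate 0.8 × 0.75 = 0.6 per day.
Over the interval, μ = 0.6 × 4 = 2.4 (4 days).
P(N ≥ 2) = 1 − P(N ≤ 1) ≈ 0.6916.

0.6916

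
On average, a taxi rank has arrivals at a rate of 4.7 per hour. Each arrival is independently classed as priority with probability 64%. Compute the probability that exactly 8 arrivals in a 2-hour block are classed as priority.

Thinning: the arrivals that are classed as priority themselves form a Poisson process with rate 0.64 × 4.7 = 3.008 per hour.
Over the interval, μ = 3.008 × 2 = 6.016 (a 2-hour block = 2 hours).
P(N = 8) = e^(−6.016) · 6.016^8/8! ≈ 0.1038.

0.1038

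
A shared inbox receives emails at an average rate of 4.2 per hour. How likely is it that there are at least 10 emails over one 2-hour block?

0.3341

Over the interval, μ = 4.2 × 2 = 8.4 (a 2-hour block = 2 hours).
P(N ≥ 10) = 1 − P(N ≤ 9) = 1 − Σ_{j=0}^{9} e^(−μ) μ^j/j! ≈ 0.3341.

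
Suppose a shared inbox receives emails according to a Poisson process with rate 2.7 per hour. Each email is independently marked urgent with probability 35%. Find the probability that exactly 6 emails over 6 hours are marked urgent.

0.1591

Thinning: the emails that are marked urgent themselves form a Poisson process with rate 0.35 × 2.7 = 0.945 per hour.
Over the interval, μ = 0.945 × 6 = 5.67 (6 hours).
P(N = 6) = e^(−5.67) · 5.67^6/6! ≈ 0.1591.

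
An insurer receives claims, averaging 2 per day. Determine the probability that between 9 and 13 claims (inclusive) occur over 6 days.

0.5265

Over the interval, μ = 2 × 6 = 12 (6 days).
P(9 ≤ N ≤ 13) = Σ_{j=9}^{13} e^(−12) · 12^j/j! ≈ 0.5265.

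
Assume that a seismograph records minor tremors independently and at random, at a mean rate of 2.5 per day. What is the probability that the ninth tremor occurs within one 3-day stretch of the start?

Over the interval, μ = 2.5 × 3 = 7.5 (a 3-day stretch = 3 days).
The ninth arrival falls in the interval iff at least 9 events occur there: P(S_9 ≤ t) = P(N ≥ 9) = 1 − P(N ≤ 8) ≈ 0.3380.

0.3380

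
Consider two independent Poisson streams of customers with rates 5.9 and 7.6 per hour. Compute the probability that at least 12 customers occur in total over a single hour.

0.6955

Independent Poisson processes superpose: combined rate λ = 5.9 + 7.6 = 13.5 per hour.
So μ = 13.5.
P(N ≥ 12) = 1 − P(N ≤ 11) ≈ 0.6955.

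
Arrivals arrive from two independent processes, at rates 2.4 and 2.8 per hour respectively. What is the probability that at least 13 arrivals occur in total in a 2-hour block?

Independent Poisson processes superpose: combined rate λ = 2.4 + 2.8 = 5.2 per hour.
Over the interval, μ = 5.2 × 2 = 10.4 (a 2-hour block = 2 hours).
P(N ≥ 13) = 1 − P(N ≤ 12) ≈ 0.2478.

0.2478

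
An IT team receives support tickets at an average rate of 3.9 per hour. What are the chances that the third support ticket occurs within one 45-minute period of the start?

0.5598

Over the interval, μ = 3.9 × 0.75 = 2.925 (a 45-minute period = 0.75 hours).
The third arrival falls in the interval iff at least 3 events occur there: P(S_3 ≤ t) = P(N ≥ 3) = 1 − P(N ≤ 2) ≈ 0.5598.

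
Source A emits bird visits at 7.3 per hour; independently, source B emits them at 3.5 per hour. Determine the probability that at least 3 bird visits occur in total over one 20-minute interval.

0.6973

Independent Poisson processes superpose: combined rate λ = 7.3 + 3.5 = 10.8 per hour.
Over the interval, μ = 10.8 × 1/3 = 3.6 (a 20-minute interval = 1/3 hours).
P(N ≥ 3) = 1 − P(N ≤ 2) ≈ 0.6973.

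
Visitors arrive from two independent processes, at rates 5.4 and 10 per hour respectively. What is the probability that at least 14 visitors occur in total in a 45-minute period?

Independent Poisson processes superpose: combined rate λ = 5.4 + 10 = 15.4 per hour.
Over the interval, μ = 15.4 × 0.75 = 11.55 (a 45-minute period = 0.75 hours).
P(N ≥ 14) = 1 − P(N ≤ 13) ≈ 0.2720.

0.2720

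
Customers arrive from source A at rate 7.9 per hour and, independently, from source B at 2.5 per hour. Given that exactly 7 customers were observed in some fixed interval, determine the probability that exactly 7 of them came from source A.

Given the total, each event is independently from source A with probability p = λ_A/(λ_A+λ_B) = 7.9/10.4 ≈ 0.7596.
So K ~ Binomial(7, 7.9/10.4): P(K = 7) = C(7,7) · (7.9/10.4)^7 · (2.5/10.4)^0 ≈ 0.1459.

0.1459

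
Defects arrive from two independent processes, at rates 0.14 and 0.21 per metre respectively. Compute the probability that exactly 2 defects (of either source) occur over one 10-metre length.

0.1850

Independent Poisson processes superpose: combined rate λ = 0.14 + 0.21 = 0.35 per metre.
Over the interval, μ = 0.35 × 10 = 3.5 (a 10-metre length = 10 metres).
P(N = 2) = e^(−3.5) · 3.5^2/2! ≈ 0.1850.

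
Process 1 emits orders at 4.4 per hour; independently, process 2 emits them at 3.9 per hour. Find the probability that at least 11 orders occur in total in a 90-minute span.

0.6981

Independent Poisson processes superpose: combined rate λ = 4.4 + 3.9 = 8.3 per hour.
Over the interval, μ = 8.3 × 1.5 = 12.45 (a 90-minute span = 1.5 hours).
P(N ≥ 11) = 1 − P(N ≤ 10) ≈ 0.6981.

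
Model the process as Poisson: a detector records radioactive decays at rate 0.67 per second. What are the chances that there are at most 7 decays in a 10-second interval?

0.6433

Over the interval, μ = 0.67 × 10 = 6.7 (a 10-second interval = 10 seconds).
P(N ≤ 7) = Σ_{j=0}^{7} e^(−μ) μ^j/j! ≈ 0.6433.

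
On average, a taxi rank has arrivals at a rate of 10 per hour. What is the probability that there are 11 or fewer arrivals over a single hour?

With mean μ = 10 per hour,
P(N ≤ 11) = Σ_{j=0}^{11} e^(−μ) μ^j/j! ≈ 0.6968.

0.6968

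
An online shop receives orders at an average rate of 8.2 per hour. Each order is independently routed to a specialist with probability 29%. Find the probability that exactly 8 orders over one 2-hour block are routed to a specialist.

0.0558

Thinning: the orders that are routed to a specialist themselves form a Poisson process with rate 0.29 × 8.2 = 2.378 per hour.
Over the interval, μ = 2.378 × 2 = 4.756 (a 2-hour block = 2 hours).
P(N = 8) = e^(−4.756) · 4.756^8/8! ≈ 0.0558.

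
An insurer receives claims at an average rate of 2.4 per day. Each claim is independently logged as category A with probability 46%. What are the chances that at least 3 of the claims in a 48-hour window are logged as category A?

Thinning: the claims that are logged as category A themselves form a Poisson process with rate 0.46 × 2.4 = 1.104 per day.
Over the interval, μ = 1.104 × 2 = 2.208 (a 48-hour window = 2 days).
P(N ≥ 3) = 1 − P(N ≤ 2) ≈ 0.3794.

0.3794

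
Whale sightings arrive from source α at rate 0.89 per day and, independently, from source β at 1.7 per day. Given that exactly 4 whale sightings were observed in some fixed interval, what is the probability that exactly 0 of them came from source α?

Given the total, each event is independently from source α with probability p = λ_α/(λ_α+λ_β) = 0.89/2.59 ≈ 0.3436.
So K ~ Binomial(4, 0.89/2.59): P(K = 0) = C(4,0) · (0.89/2.59)^0 · (1.7/2.59)^4 ≈ 0.1856.

0.1856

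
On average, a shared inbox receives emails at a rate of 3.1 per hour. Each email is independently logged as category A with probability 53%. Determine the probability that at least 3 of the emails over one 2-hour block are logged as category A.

Thinning: the emails that are logged as category A themselves form a Poisson process with rate 0.53 × 3.1 = 1.643 per hour.
Over the interval, μ = 1.643 × 2 = 3.286 (a 2-hour block = 2 hours).
P(N ≥ 3) = 1 − P(N ≤ 2) ≈ 0.6378.

0.6378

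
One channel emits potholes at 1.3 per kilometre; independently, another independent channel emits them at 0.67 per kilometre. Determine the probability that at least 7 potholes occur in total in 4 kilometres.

0.6718

Independent Poisson processes superpose: combined rate λ = 1.3 + 0.67 = 1.97 per kilometre.
Over the interval, μ = 1.97 × 4 = 7.88 (4 kilometres).
P(N ≥ 7) = 1 − P(N ≤ 6) ≈ 0.6718.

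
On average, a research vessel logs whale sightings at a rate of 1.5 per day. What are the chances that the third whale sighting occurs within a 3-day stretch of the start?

Over the interval, μ = 1.5 × 3 = 4.5 (a 3-day stretch = 3 days).
The third arrival falls in the interval iff at least 3 events occur there: P(S_3 ≤ t) = P(N ≥ 3) = 1 − P(N ≤ 2) ≈ 0.8264.

0.8264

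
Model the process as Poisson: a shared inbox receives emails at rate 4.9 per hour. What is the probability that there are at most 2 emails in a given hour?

With mean μ = 4.9 per hour,
P(N ≤ 2) = Σ_{j=0}^{2} e^(−μ) μ^j/j! ≈ 0.1333.

0.1333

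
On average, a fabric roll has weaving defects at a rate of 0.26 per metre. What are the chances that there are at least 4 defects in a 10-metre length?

0.2640

Over the interval, μ = 0.26 × 10 = 2.6 (a 10-metre length = 10 metres).
P(N ≥ 4) = 1 − P(N ≤ 3) = 1 − Σ_{j=0}^{3} e^(−μ) μ^j/j! ≈ 0.2640.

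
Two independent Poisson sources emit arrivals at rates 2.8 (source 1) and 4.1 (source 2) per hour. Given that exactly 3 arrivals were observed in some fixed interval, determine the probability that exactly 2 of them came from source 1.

Given the total, each event is independently from source 1 with probability p = λ_1/(λ_1+λ_2) = 2.8/6.9 ≈ 0.4058.
So K ~ Binomial(3, 2.8/6.9): P(K = 2) = C(3,2) · (2.8/6.9)^2 · (4.1/6.9)^1 ≈ 0.2935.

0.2935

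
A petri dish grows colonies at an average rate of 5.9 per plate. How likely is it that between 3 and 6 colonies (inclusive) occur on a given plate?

0.5558

With mean μ = 5.9 per plate,
P(3 ≤ N ≤ 6) = Σ_{j=3}^{6} e^(−5.9) · 5.9^j/j! ≈ 0.5558.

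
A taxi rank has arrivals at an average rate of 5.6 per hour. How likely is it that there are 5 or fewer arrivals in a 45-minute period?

0.7531

Over the interval, μ = 5.6 × 0.75 = 4.2 (a 45-minute period = 0.75 hours).
P(N ≤ 5) = Σ_{j=0}^{5} e^(−μ) μ^j/j! ≈ 0.7531.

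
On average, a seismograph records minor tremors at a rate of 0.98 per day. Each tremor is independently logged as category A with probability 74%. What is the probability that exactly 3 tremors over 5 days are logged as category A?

Thinning: the tremors that are logged as category A themselves form a Poisson process with rate 0.74 × 0.98 = 0.7252 per day.
Over the interval, μ = 0.7252 × 5 = 3.626 (5 days).
P(N = 3) = e^(−3.626) · 3.626^3/3! ≈ 0.2115.

0.2115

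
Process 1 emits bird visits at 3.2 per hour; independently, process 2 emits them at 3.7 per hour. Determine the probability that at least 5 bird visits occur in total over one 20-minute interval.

0.0838

Independent Poisson processes superpose: combined rate λ = 3.2 + 3.7 = 6.9 per hour.
Over the interval, μ = 6.9 × 1/3 = 2.3 (a 20-minute interval = 1/3 hours).
P(N ≥ 5) = 1 − P(N ≤ 4) ≈ 0.0838.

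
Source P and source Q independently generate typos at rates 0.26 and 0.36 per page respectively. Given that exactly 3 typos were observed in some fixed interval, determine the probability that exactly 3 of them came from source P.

0.0737

Given the total, each event is independently from source P with probability p = λ_P/(λ_P+λ_Q) = 0.26/0.62 ≈ 0.4194.
So K ~ Binomial(3, 0.26/0.62): P(K = 3) = C(3,3) · (0.26/0.62)^3 · (0.36/0.62)^0 ≈ 0.0737.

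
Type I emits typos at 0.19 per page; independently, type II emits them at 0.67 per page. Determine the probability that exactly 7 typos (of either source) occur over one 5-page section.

0.0732

Independent Poisson processes superpose: combined rate λ = 0.19 + 0.67 = 0.86 per page.
Over the interval, μ = 0.86 × 5 = 4.3 (a 5-page section = 5 pages).
P(N = 7) = e^(−4.3) · 4.3^7/7! ≈ 0.0732.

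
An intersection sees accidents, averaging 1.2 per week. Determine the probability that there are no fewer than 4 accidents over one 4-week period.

0.7058

Over the interval, μ = 1.2 × 4 = 4.8 (a 4-week period = 4 weeks).
P(N ≥ 4) = 1 − P(N ≤ 3) = 1 − Σ_{j=0}^{3} e^(−μ) μ^j/j! ≈ 0.7058.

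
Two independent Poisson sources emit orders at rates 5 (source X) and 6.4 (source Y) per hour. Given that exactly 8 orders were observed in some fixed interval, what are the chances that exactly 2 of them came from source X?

0.1686

Given the total, each event is independently from source X with probability p = λ_X/(λ_X+λ_Y) = 5/11.4 ≈ 0.4386.
So K ~ Binomial(8, 5/11.4): P(K = 2) = C(8,2) · (5/11.4)^2 · (6.4/11.4)^6 ≈ 0.1686.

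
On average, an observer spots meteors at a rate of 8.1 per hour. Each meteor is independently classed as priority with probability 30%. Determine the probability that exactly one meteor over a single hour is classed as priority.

Thinning: the meteors that are classed as priority themselves form a Poisson process with rate 0.3 × 8.1 = 2.43 per hour.
So μ = 2.43.
P(N = 1) = e^(−2.43) · 2.43^1/1! ≈ 0.2139.

0.2139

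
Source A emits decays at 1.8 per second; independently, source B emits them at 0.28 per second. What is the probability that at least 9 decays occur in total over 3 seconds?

0.1785

Independent Poisson processes superpose: combined rate λ = 1.8 + 0.28 = 2.08 per second.
Over the interval, μ = 2.08 × 3 = 6.24 (3 seconds).
P(N ≥ 9) = 1 − P(N ≤ 8) ≈ 0.1785.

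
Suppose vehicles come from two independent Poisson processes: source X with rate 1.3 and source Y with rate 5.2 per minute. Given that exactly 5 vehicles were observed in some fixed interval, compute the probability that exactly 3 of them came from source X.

Given the total, each event is independently from source X with probability p = λ_X/(λ_X+λ_Y) = 1.3/6.5 = 0.2000.
So K ~ Binomial(5, 1.3/6.5): P(K = 3) = C(5,3) · (1.3/6.5)^3 · (5.2/6.5)^2 ≈ 0.0512.

0.0512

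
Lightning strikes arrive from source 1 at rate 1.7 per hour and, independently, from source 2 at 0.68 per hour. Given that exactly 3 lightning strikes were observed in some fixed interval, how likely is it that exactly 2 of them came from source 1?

0.4373

Given the total, each event is independently from source 1 with probability p = λ_1/(λ_1+λ_2) = 1.7/2.38 ≈ 0.7143.
So K ~ Binomial(3, 1.7/2.38): P(K = 2) = C(3,2) · (1.7/2.38)^2 · (0.68/2.38)^1 ≈ 0.4373.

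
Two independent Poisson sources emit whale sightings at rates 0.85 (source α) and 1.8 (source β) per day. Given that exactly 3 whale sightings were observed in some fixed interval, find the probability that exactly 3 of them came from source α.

0.0330

Given the total, each event is independently from source α with probability p = λ_α/(λ_α+λ_β) = 0.85/2.65 ≈ 0.3208.
So K ~ Binomial(3, 0.85/2.65): P(K = 3) = C(3,3) · (0.85/2.65)^3 · (1.8/2.65)^0 ≈ 0.0330.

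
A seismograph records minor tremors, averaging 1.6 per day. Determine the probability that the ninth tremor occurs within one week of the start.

Over the interval, μ = 1.6 × 7 = 11.2 (a week = 7 days).
The ninth arrival falls in the interval iff at least 9 events occur there: P(S_9 ≤ t) = P(N ≥ 9) = 1 − P(N ≤ 8) ≈ 0.7853.

0.7853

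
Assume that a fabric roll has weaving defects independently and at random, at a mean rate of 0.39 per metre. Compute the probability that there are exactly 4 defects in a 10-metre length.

Over the interval, μ = 0.39 × 10 = 3.9 (a 10-metre length = 10 metres).
P(N = 4) = e^(−μ) μ^4/4! = e^(−3.9) · 3.9^4/24 ≈ 0.1951.

0.1951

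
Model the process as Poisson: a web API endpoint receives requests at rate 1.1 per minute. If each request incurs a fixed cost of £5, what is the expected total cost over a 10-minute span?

E[N] = 1.1 × 10 = 11 (a 10-minute span = 10 minutes); E[cost] = 11 × £5 = £55.

£55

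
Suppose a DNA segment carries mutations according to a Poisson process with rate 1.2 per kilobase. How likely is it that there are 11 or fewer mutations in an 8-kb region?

Over the interval, μ = 1.2 × 8 = 9.6 (an 8-kb region = 8 kilobases).
P(N ≤ 11) = Σ_{j=0}^{11} e^(−μ) μ^j/j! ≈ 0.7412.

0.7412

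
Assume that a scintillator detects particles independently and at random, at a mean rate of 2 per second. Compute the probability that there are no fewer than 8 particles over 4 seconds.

Over the interval, μ = 2 × 4 = 8 (4 seconds).
P(N ≥ 8) = 1 − P(N ≤ 7) = 1 − Σ_{j=0}^{7} e^(−μ) μ^j/j! ≈ 0.5470.

0.5470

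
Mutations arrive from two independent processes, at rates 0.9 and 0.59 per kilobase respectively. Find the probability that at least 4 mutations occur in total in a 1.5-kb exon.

0.1876

Independent Poisson processes superpose: combined rate λ = 0.9 + 0.59 = 1.49 per kilobase.
Over the interval, μ = 1.49 × 1.5 = 2.235 (a 1.5-kb exon = 1.5 kilobases).
P(N ≥ 4) = 1 − P(N ≤ 3) ≈ 0.1876.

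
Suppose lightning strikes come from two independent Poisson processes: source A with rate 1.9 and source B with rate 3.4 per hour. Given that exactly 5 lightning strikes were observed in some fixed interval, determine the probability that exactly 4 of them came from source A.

Given the total, each event is independently from source A with probability p = λ_A/(λ_A+λ_B) = 1.9/5.3 ≈ 0.3585.
So K ~ Binomial(5, 1.9/5.3): P(K = 4) = C(5,4) · (1.9/5.3)^4 · (3.4/5.3)^1 ≈ 0.0530.

0.0530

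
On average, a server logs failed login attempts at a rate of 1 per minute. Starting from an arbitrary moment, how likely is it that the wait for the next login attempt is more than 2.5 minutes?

The wait for the next event is exponential with rate λ = 1 per minute.
P(T > 2.5) = e^(−λt) = e^(−1 × 2.5) = e^(−2.5) ≈ 0.0821.

0.0821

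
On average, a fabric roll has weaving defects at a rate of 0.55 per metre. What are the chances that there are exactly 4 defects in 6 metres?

0.1823

Over the interval, μ = 0.55 × 6 = 3.3 (6 metres).
P(N = 4) = e^(−μ) μ^4/4! = e^(−3.3) · 3.3^4/24 ≈ 0.1823.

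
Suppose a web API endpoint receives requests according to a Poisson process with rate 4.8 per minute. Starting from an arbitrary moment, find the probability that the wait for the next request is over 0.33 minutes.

The wait for the next event is exponential with rate λ = 4.8 per minute.
P(T > 0.33) = e^(−λt) = e^(−4.8 × 0.33) = e^(−1.584) ≈ 0.2052.

0.2052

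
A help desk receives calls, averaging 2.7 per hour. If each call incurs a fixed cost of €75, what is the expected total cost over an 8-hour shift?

€1620

E[N] = 2.7 × 8 = 21.6 (an 8-hour shift = 8 hours); E[cost] = 21.6 × €75 = €1620.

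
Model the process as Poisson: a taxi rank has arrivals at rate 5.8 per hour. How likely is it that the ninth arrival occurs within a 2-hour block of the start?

0.8170

Over the interval, μ = 5.8 × 2 = 11.6 (a 2-hour block = 2 hours).
The ninth arrival falls in the interval iff at least 9 events occur there: P(S_9 ≤ t) = P(N ≥ 9) = 1 − P(N ≤ 8) ≈ 0.8170.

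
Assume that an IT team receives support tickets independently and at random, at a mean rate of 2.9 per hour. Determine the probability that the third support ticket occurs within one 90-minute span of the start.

0.8088

Over the interval, μ = 2.9 × 1.5 = 4.35 (a 90-minute span = 1.5 hours).
The third arrival falls in the interval iff at least 3 events occur there: P(S_3 ≤ t) = P(N ≥ 3) = 1 − P(N ≤ 2) ≈ 0.8088.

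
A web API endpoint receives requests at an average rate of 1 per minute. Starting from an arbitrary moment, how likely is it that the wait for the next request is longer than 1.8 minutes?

The wait for the next event is exponential with rate λ = 1 per minute.
P(T > 1.8) = e^(−λt) = e^(−1 × 1.8) = e^(−1.8) ≈ 0.1653.

0.1653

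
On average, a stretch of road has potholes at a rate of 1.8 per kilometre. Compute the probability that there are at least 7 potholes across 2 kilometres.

Over the interval, μ = 1.8 × 2 = 3.6 (2 kilometres).
P(N ≥ 7) = 1 − P(N ≤ 6) = 1 − Σ_{j=0}^{6} e^(−μ) μ^j/j! ≈ 0.0733.

0.0733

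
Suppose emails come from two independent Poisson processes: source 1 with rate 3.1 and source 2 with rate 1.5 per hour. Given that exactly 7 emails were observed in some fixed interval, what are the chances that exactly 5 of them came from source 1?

Given the total, each event is independently from source 1 with probability p = λ_1/(λ_1+λ_2) = 3.1/4.6 ≈ 0.6739.
So K ~ Binomial(7, 3.1/4.6): P(K = 5) = C(7,5) · (3.1/4.6)^5 · (1.5/4.6)^2 ≈ 0.3104.

0.3104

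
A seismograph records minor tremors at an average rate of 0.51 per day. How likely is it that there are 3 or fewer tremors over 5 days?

0.7468

Over the interval, μ = 0.51 × 5 = 2.55 (5 days).
P(N ≤ 3) = Σ_{j=0}^{3} e^(−μ) μ^j/j! ≈ 0.7468.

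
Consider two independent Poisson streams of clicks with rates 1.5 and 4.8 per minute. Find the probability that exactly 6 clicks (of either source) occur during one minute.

Independent Poisson processes superpose: combined rate λ = 1.5 + 4.8 = 6.3 per minute.
So μ = 6.3.
P(N = 6) = e^(−6.3) · 6.3^6/6! ≈ 0.1595.

0.1595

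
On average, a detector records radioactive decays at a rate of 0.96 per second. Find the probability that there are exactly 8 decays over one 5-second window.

Over the interval, μ = 0.96 × 5 = 4.8 (a 5-second window = 5 seconds).
P(N = 8) = e^(−μ) μ^8/8! = e^(−4.8) · 4.8^8/40320 ≈ 0.0575.

0.0575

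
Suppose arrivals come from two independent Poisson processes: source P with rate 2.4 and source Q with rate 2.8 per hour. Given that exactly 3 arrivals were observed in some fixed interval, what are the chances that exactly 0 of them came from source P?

Given the total, each event is independently from source P with probability p = λ_P/(λ_P+λ_Q) = 2.4/5.2 ≈ 0.4615.
So K ~ Binomial(3, 2.4/5.2): P(K = 0) = C(3,0) · (2.4/5.2)^0 · (2.8/5.2)^3 ≈ 0.1561.

0.1561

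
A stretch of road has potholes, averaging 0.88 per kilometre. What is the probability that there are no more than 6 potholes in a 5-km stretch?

Over the interval, μ = 0.88 × 5 = 4.4 (a 5-km stretch = 5 kilometres).
P(N ≤ 6) = Σ_{j=0}^{6} e^(−μ) μ^j/j! ≈ 0.8436.

0.8436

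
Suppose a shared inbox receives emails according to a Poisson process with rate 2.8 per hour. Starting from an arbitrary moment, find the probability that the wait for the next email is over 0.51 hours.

The wait for the next event is exponential with rate λ = 2.8 per hour.
P(T > 0.51) = e^(−λt) = e^(−2.8 × 0.51) = e^(−1.428) ≈ 0.2398.

0.2398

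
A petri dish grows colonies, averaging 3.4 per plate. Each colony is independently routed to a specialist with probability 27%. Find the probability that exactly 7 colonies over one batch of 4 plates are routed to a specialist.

Thinning: the colonies that are routed to a specialist themselves form a Poisson process with rate 0.27 × 3.4 = 0.918 per plate.
Over the interval, μ = 0.918 × 4 = 3.672 (a batch of 4 plates = 4 plates).
P(N = 7) = e^(−3.672) · 3.672^7/7! ≈ 0.0454.

0.0454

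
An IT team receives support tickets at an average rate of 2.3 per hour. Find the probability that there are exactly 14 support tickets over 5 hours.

0.0822

Over the interval, μ = 2.3 × 5 = 11.5 (5 hours).
P(N = 14) = e^(−μ) μ^14/14! = e^(−11.5) · 11.5^14/87178291200 ≈ 0.0822.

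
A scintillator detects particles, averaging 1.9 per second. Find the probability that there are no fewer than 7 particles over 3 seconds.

0.3456

Over the interval, μ = 1.9 × 3 = 5.7 (3 seconds).
P(N ≥ 7) = 1 − P(N ≤ 6) = 1 − Σ_{j=0}^{6} e^(−μ) μ^j/j! ≈ 0.3456.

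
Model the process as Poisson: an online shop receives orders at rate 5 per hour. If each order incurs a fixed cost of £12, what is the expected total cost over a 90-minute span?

E[N] = 5 × 1.5 = 7.5 (a 90-minute span = 1.5 hours); E[cost] = 7.5 × £12 = £90.

£90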